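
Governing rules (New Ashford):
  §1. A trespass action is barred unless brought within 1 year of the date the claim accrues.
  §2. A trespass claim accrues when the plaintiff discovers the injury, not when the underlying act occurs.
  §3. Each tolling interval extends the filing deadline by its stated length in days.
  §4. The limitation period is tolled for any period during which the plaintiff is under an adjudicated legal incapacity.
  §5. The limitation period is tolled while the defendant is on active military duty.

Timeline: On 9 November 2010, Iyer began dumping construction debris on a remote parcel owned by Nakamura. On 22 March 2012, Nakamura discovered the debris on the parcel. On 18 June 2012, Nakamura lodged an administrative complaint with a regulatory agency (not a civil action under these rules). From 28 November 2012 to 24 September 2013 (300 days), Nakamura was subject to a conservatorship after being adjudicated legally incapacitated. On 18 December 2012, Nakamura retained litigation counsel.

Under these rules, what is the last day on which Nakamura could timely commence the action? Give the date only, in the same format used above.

Under the discovery rule, the claim accrued on 22 March 2012, when Nakamura discovered the injury — not on the 9 November 2010 date of the underlying act.
Adding the 1 year base period to 22 March 2012 gives a deadline of 22 March 2013, before any tolling.
The period was tolled for 300 days by the plaintiff's legal incapacity (28 November 2012 to 24 September 2013), pushing the deadline to 16 January 2014.
Nothing else in the chronology tolls or restarts the period.

16 January 2014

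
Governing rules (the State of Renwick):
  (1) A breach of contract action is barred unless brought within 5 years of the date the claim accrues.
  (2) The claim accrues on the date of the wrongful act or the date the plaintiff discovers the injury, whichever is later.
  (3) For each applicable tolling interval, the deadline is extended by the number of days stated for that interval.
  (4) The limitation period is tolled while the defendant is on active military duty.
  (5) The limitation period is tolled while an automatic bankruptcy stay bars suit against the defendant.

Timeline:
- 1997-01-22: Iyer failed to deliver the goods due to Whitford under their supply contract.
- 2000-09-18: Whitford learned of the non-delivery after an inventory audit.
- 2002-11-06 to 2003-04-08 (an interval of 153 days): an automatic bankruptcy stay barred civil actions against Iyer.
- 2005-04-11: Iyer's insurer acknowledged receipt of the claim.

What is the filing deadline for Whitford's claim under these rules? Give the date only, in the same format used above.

2006-02-18

Because discovery on 2000-09-18 post-dates the 1997-01-22 act, accrual under the later-of rule falls on 2000-09-18.
5 years from 2000-09-18 is 2005-09-18.
Because the automatic bankruptcy stay ran from 2002-11-06 to 2003-04-08, the deadline is extended by 153 days to 2006-02-18.
None of the other events listed affects the running of the period under the stated rules.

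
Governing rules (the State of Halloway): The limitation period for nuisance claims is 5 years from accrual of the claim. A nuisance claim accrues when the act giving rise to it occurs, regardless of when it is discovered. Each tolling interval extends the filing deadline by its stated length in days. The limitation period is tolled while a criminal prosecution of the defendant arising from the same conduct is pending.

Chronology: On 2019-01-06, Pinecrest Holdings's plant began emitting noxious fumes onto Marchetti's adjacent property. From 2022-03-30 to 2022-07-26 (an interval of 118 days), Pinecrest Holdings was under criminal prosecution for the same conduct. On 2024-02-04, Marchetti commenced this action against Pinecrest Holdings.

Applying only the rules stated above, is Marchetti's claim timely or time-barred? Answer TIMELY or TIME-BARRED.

TIMELY

The claim accrued on 2019-01-06, the date of the act.
5 years from 2019-01-06 is 2024-01-06.
The pending criminal prosecution from 2022-03-30 to 2022-07-26 tolled the period for 118 days, extending the deadline to 2024-05-03.
The 2024-02-04 filing precedes the 2024-05-03 deadline; the claim is timely.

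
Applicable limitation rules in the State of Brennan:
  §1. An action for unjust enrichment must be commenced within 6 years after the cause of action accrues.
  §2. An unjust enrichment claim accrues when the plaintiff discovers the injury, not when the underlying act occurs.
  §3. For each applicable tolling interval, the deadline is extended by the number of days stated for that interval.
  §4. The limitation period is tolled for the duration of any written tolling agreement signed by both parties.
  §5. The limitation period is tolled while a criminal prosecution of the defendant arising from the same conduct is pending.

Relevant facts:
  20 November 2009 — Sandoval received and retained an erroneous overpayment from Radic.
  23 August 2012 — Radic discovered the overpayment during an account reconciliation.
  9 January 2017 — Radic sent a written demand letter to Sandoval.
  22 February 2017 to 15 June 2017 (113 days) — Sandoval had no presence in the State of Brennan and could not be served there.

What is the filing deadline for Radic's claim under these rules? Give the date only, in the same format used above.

Accrual is tied to discovery, so the period began on 23 August 2012 rather than on 20 November 2009 when the act occurred.
Adding the 6 years base period to 23 August 2012 gives a deadline of 23 August 2018, before any tolling.
No stated provision tolls the period for the defendant's absence, so the interval from 22 February 2017 to 15 June 2017 has no effect on the deadline.
The other events in the timeline have no effect on the limitation period under the stated rules.

23 August 2018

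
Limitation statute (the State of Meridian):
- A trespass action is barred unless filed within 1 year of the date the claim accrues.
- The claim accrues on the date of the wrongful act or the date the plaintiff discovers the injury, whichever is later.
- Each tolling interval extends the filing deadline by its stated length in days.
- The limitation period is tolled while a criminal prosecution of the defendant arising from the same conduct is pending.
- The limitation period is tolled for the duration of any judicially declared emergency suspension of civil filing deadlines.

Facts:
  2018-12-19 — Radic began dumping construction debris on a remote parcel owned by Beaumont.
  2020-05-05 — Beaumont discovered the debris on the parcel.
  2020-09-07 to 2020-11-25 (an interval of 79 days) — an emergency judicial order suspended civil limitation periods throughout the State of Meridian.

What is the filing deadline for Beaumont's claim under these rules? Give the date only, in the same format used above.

2021-07-23

The claim accrued on 2020-05-05 — the later of the 2018-12-19 act and the 2020-05-05 discovery.
The untolled deadline — 1 year after 2020-05-05 — is 2021-05-05.
Because the emergency suspension of filing deadlines ran from 2020-09-07 to 2020-11-25, the deadline is extended by 79 days to 2021-07-23.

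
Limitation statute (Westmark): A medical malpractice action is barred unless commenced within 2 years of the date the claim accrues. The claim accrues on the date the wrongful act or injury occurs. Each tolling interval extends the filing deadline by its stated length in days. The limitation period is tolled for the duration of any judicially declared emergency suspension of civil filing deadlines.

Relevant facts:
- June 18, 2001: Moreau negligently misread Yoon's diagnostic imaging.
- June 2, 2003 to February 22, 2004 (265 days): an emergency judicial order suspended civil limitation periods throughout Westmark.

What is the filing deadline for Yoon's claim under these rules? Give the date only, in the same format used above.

The claim accrued on June 18, 2001, the date of the act.
The untolled deadline — 2 years after June 18, 2001 — is June 18, 2003.
The period was tolled for 265 days by the emergency suspension of filing deadlines (June 2, 2003 to February 22, 2004), pushing the deadline to March 9, 2004.

March 9, 2004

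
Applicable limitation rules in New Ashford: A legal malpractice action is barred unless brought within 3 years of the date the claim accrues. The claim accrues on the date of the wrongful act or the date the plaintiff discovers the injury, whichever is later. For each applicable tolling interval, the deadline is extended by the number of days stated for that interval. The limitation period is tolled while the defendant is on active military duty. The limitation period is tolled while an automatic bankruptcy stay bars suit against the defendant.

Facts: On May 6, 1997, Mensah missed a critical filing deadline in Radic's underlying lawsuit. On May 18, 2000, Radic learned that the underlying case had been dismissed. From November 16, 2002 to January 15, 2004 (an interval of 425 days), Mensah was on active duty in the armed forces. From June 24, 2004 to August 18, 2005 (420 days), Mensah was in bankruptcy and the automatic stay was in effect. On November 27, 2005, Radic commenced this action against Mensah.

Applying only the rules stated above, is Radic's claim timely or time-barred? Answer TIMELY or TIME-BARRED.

Taking the later of the act (May 6, 1997) and discovery (May 18, 2000), the claim accrued on May 18, 2000.
The untolled deadline — 3 years after May 18, 2000 — is May 18, 2003.
The defendant's active military service from November 16, 2002 to January 15, 2004 tolled the period for 425 days, extending the deadline to July 16, 2004.
The period was tolled for 420 days by the automatic bankruptcy stay (June 24, 2004 to August 18, 2005), pushing the deadline to September 9, 2005.
Filing on November 27, 2005 missed the September 9, 2005 deadline — the action is time-barred.

TIME-BARRED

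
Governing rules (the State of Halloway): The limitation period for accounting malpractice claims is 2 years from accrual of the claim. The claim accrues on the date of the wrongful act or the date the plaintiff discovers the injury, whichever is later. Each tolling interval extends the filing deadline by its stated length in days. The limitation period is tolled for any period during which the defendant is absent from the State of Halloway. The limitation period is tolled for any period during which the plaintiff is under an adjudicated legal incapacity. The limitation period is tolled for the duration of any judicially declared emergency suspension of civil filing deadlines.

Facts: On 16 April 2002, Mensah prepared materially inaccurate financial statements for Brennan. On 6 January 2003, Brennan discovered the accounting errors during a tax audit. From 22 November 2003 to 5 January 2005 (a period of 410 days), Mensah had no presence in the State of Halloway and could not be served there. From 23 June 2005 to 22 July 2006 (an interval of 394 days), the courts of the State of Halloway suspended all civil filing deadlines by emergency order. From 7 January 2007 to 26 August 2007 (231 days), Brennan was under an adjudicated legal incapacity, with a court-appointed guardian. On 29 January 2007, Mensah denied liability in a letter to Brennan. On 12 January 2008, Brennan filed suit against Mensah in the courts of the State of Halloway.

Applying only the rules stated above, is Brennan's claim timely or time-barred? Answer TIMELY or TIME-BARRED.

Taking the later of the act (16 April 2002) and discovery (6 January 2003), the claim accrued on 6 January 2003.
2 years from 6 January 2003 is 6 January 2005.
The defendant's absence from the jurisdiction from 22 November 2003 to 5 January 2005 tolled the period for 410 days, extending the deadline to 20 February 2006.
The period was tolled for 394 days by the emergency suspension of filing deadlines (23 June 2005 to 22 July 2006), pushing the deadline to 21 March 2007.
The period was tolled for 231 days by the plaintiff's legal incapacity (7 January 2007 to 26 August 2007), pushing the deadline to 7 November 2007.
Nothing else in the chronology tolls or restarts the period.
Brennan filed on 12 January 2008, after the 7 November 2007 deadline, so the action is time-barred.

TIME-BARRED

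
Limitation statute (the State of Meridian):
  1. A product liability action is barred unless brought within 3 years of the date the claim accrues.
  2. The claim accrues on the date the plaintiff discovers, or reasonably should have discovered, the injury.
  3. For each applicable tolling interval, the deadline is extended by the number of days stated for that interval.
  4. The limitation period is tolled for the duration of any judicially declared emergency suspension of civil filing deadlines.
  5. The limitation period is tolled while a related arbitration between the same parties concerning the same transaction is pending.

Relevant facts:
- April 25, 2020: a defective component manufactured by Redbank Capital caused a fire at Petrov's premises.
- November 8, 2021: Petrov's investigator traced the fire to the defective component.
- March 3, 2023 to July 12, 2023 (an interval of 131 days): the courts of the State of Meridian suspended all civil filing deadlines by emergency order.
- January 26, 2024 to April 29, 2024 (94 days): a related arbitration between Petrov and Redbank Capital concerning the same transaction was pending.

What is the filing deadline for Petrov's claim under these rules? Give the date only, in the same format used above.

Accrual is tied to discovery, so the period began on November 8, 2021 rather than on April 25, 2020 when the act occurred.
3 years from November 8, 2021 is November 8, 2024.
Because the emergency suspension of filing deadlines ran from March 3, 2023 to July 12, 2023, the deadline is extended by 131 days to March 19, 2025.
The pending related arbitration from January 26, 2024 to April 29, 2024 tolled the period for 94 days, extending the deadline to June 21, 2025.

June 21, 2025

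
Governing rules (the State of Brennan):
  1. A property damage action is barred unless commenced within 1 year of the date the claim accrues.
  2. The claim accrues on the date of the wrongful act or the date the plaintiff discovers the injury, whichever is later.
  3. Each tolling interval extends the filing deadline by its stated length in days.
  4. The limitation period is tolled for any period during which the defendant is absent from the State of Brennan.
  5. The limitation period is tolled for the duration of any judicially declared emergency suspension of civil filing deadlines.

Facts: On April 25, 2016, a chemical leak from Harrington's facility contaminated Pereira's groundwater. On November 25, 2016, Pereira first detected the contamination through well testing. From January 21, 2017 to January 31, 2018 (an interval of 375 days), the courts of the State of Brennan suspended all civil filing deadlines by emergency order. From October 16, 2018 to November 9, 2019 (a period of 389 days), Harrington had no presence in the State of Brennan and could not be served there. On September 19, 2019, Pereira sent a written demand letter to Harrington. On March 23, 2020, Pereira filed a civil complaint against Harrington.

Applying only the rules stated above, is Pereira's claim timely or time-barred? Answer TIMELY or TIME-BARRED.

TIME-BARRED

The claim accrued on November 25, 2016 — the later of the April 25, 2016 act and the November 25, 2016 discovery.
1 year from November 25, 2016 is November 25, 2017.
The emergency suspension of filing deadlines from January 21, 2017 to January 31, 2018 tolled the period for 375 days, extending the deadline to December 5, 2018.
Because the defendant's absence from the jurisdiction ran from October 16, 2018 to November 9, 2019, the deadline is extended by 389 days to December 29, 2019.
None of the other events listed affects the running of the period under the stated rules.
The March 23, 2020 filing falls after the December 29, 2019 deadline; the claim is time-barred.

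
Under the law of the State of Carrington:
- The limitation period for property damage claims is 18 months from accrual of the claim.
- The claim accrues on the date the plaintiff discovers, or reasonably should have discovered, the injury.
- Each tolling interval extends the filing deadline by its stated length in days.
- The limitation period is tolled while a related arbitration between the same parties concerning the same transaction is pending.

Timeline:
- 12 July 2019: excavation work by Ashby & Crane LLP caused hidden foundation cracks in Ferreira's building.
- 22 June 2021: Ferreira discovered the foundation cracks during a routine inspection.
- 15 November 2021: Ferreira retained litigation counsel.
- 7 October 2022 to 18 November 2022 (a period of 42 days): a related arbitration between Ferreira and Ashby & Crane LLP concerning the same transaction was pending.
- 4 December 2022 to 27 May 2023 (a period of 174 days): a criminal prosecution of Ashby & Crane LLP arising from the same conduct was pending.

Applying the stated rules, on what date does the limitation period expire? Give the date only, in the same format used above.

The claim did not accrue until Ferreira discovered the injury on 22 June 2021; the 12 July 2019 act date does not start the clock under the stated rule.
Adding the 18 months base period to 22 June 2021 gives a deadline of 22 December 2022, before any tolling.
Because the pending related arbitration ran from 7 October 2022 to 18 November 2022, the deadline is extended by 42 days to 2 February 2023.
The pending criminal prosecution from 4 December 2022 to 27 May 2023 does not toll the period, because no stated rule makes a criminal prosecution a tolling event.
Nothing else in the chronology tolls or restarts the period.

2 February 2023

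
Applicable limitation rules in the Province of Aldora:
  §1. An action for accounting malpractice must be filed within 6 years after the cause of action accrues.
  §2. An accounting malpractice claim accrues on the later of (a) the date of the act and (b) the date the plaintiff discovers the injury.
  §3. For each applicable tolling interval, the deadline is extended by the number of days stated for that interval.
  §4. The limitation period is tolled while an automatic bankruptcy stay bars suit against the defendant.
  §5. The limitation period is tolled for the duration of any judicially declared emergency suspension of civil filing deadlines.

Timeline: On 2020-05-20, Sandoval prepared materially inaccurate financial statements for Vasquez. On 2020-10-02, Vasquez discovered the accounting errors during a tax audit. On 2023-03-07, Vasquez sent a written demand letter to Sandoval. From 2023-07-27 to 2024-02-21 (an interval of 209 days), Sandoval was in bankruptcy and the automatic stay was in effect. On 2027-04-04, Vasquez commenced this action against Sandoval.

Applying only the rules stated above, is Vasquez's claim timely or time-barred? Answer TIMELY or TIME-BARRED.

TIMELY

Taking the later of the act (2020-05-20) and discovery (2020-10-02), the claim accrued on 2020-10-02.
Adding the 6 years base period to 2020-10-02 gives a deadline of 2026-10-02, before any tolling.
Because the automatic bankruptcy stay ran from 2023-07-27 to 2024-02-21, the deadline is extended by 209 days to 2027-04-29.
The other events in the timeline have no effect on the limitation period under the stated rules.
Vasquez filed on 2027-04-04, before the 2027-04-29 deadline, so the action is timely.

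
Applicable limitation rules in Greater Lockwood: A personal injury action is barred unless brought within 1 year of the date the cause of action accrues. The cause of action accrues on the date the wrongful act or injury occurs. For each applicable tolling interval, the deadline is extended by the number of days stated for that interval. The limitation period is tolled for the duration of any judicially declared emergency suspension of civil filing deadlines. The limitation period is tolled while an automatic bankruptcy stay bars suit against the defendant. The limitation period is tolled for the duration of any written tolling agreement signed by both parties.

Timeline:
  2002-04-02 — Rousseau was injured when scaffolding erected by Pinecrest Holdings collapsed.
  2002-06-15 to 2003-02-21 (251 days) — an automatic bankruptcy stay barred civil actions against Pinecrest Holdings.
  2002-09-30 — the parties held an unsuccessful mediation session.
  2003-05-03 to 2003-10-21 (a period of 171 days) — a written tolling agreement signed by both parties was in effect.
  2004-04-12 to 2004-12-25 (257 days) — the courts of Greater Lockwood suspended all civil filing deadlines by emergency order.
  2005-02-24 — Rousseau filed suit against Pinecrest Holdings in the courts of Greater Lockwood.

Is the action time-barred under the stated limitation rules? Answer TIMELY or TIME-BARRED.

The claim accrued on 2002-04-02, when the wrongful act occurred.
1 year from 2002-04-02 is 2003-04-02.
The period was tolled for 251 days by the automatic bankruptcy stay (2002-06-15 to 2003-02-21), pushing the deadline to 2003-12-09.
Because the written tolling agreement ran from 2003-05-03 to 2003-10-21, the deadline is extended by 171 days to 2004-05-28.
The emergency suspension of filing deadlines from 2004-04-12 to 2004-12-25 tolled the period for 257 days, extending the deadline to 2005-02-09.
Nothing else in the chronology tolls or restarts the period.
The 2005-02-24 filing falls after the 2005-02-09 deadline; the claim is time-barred.

TIME-BARRED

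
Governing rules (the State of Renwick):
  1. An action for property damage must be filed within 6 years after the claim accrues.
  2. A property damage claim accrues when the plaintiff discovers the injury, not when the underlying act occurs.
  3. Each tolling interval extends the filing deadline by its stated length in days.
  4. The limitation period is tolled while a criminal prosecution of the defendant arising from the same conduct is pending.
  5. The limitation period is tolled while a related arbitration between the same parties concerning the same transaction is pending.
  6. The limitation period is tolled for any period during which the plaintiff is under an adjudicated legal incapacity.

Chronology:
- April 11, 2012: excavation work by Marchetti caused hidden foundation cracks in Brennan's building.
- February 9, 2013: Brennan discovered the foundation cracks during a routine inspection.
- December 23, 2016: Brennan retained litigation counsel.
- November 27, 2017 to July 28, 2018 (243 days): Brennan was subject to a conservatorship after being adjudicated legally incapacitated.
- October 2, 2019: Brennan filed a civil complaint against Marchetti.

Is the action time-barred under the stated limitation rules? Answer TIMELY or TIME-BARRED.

TIMELY

The claim did not accrue until Brennan discovered the injury on February 9, 2013; the April 11, 2012 act date does not start the clock under the stated rule.
Adding the 6 years base period to February 9, 2013 gives a deadline of February 9, 2019, before any tolling.
The period was tolled for 243 days by the plaintiff's legal incapacity (November 27, 2017 to July 28, 2018), pushing the deadline to October 10, 2019.
The other events in the timeline have no effect on the limitation period under the stated rules.
Filing on October 2, 2019 beat the October 10, 2019 deadline — the action is timely.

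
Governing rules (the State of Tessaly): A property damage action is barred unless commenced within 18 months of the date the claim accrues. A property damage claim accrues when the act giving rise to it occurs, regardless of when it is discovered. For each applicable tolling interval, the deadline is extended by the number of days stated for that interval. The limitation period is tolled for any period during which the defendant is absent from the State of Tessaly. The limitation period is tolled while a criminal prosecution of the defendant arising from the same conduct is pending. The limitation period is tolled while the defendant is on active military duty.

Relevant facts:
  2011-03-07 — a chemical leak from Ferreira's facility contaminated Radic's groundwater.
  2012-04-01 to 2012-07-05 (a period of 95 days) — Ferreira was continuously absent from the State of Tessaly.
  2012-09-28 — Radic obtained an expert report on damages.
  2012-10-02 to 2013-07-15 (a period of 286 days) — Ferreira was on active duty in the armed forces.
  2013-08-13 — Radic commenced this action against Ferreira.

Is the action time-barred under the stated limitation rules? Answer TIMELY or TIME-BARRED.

TIMELY

The claim accrued on 2011-03-07, when the wrongful act occurred.
Adding the 18 months base period to 2011-03-07 gives a deadline of 2012-09-07, before any tolling.
The period was tolled for 95 days by the defendant's absence from the jurisdiction (2012-04-01 to 2012-07-05), pushing the deadline to 2012-12-11.
Because the defendant's active military service ran from 2012-10-02 to 2013-07-15, the deadline is extended by 286 days to 2013-09-23.
The other events in the timeline have no effect on the limitation period under the stated rules.
Radic filed on 2013-08-13, before the 2013-09-23 deadline, so the action is timely.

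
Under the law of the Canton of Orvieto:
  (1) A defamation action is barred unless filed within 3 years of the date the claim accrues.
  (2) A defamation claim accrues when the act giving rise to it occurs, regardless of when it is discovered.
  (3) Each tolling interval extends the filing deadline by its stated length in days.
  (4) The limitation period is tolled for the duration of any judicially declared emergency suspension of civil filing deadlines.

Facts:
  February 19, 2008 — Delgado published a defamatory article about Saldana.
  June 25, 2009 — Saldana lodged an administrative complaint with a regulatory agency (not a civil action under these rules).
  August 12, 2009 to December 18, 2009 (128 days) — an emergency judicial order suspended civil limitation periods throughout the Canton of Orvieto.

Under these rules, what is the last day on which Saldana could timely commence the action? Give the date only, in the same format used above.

June 27, 2011

The claim accrued on February 19, 2008, the date of the act.
The untolled deadline — 3 years after February 19, 2008 — is February 19, 2011.
The emergency suspension of filing deadlines from August 12, 2009 to December 18, 2009 tolled the period for 128 days, extending the deadline to June 27, 2011.
Nothing else in the chronology tolls or restarts the period.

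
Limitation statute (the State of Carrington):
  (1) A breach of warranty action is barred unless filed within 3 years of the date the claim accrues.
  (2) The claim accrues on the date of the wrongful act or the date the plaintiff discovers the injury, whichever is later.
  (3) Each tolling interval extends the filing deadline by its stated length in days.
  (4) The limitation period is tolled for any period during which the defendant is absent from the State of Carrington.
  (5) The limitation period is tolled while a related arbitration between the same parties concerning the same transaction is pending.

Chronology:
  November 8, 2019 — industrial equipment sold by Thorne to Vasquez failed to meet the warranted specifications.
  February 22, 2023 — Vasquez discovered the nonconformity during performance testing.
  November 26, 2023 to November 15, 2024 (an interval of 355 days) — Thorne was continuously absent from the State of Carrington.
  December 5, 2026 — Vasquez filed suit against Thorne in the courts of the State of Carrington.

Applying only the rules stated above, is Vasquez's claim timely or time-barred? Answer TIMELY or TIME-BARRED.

The claim accrued on February 22, 2023 — the later of the November 8, 2019 act and the February 22, 2023 discovery.
3 years from February 22, 2023 is February 22, 2026.
Because the defendant's absence from the jurisdiction ran from November 26, 2023 to November 15, 2024, the deadline is extended by 355 days to February 12, 2027.
Filing on December 5, 2026 beat the February 12, 2027 deadline — the action is timely.

TIMELY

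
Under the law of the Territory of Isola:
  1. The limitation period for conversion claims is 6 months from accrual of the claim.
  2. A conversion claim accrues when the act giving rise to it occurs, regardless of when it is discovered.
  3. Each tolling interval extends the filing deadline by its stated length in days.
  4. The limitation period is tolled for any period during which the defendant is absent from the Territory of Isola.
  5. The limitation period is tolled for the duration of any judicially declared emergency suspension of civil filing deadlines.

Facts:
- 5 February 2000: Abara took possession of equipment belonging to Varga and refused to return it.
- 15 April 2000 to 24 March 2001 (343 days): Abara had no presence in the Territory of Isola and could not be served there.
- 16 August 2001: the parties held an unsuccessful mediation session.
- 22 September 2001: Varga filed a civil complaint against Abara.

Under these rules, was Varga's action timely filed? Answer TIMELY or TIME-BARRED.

TIME-BARRED

The limitation period began to run on 5 February 2000.
The untolled deadline — 6 months after 5 February 2000 — is 5 August 2000.
The defendant's absence from the jurisdiction from 15 April 2000 to 24 March 2001 tolled the period for 343 days, extending the deadline to 14 July 2001.
Nothing else in the chronology tolls or restarts the period.
Varga filed on 22 September 2001, after the 14 July 2001 deadline, so the action is time-barred.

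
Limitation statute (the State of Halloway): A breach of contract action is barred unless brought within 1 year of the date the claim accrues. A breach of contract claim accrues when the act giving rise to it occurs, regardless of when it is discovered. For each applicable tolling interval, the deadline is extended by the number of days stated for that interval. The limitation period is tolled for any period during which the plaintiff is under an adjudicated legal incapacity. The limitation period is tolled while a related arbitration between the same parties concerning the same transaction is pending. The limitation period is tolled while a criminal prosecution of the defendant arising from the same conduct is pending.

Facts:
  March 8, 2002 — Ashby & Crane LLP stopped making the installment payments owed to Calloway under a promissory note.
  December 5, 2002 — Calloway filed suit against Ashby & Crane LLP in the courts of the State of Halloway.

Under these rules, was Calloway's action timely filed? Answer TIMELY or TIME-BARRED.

TIMELY

The claim accrued on March 8, 2002, when the wrongful act occurred.
Adding the 1 year base period to March 8, 2002 gives a deadline of March 8, 2003, before any tolling.
Calloway filed on December 5, 2002, before the March 8, 2003 deadline, so the action is timely.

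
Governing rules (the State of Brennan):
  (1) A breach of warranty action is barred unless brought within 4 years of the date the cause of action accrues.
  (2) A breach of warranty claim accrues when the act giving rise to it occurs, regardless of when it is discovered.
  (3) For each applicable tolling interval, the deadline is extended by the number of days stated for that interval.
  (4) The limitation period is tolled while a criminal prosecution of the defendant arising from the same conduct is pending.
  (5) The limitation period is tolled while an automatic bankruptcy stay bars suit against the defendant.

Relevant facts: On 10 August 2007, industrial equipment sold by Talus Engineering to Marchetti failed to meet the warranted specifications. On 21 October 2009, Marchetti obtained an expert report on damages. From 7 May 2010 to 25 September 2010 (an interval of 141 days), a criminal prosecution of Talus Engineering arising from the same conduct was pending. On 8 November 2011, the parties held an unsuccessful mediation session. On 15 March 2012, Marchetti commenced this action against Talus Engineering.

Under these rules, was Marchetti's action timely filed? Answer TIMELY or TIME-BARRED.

TIME-BARRED

The limitation period began to run on 10 August 2007.
4 years from 10 August 2007 is 10 August 2011.
Because the pending criminal prosecution ran from 7 May 2010 to 25 September 2010, the deadline is extended by 141 days to 29 December 2011.
The other events in the timeline have no effect on the limitation period under the stated rules.
Filing on 15 March 2012 missed the 29 December 2011 deadline — the action is time-barred.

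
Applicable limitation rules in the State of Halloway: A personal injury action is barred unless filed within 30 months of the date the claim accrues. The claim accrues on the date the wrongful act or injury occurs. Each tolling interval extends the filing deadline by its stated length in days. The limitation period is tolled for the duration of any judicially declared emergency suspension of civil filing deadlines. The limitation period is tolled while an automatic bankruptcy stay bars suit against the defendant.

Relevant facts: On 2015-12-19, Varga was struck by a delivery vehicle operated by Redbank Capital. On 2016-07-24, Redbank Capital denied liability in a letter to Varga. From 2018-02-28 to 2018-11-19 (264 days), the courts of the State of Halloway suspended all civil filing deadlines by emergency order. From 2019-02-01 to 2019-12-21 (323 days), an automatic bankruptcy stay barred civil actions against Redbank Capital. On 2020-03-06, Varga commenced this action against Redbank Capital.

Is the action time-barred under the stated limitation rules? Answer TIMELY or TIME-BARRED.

TIME-BARRED

The claim accrued on 2015-12-19, when the wrongful act occurred.
Adding the 30 months base period to 2015-12-19 gives a deadline of 2018-06-19, before any tolling.
The emergency suspension of filing deadlines from 2018-02-28 to 2018-11-19 tolled the period for 264 days, extending the deadline to 2019-03-10.
The period was tolled for 323 days by the automatic bankruptcy stay (2019-02-01 to 2019-12-21), pushing the deadline to 2020-01-27.
Nothing else in the chronology tolls or restarts the period.
Varga filed on 2020-03-06, after the 2020-01-27 deadline, so the action is time-barred.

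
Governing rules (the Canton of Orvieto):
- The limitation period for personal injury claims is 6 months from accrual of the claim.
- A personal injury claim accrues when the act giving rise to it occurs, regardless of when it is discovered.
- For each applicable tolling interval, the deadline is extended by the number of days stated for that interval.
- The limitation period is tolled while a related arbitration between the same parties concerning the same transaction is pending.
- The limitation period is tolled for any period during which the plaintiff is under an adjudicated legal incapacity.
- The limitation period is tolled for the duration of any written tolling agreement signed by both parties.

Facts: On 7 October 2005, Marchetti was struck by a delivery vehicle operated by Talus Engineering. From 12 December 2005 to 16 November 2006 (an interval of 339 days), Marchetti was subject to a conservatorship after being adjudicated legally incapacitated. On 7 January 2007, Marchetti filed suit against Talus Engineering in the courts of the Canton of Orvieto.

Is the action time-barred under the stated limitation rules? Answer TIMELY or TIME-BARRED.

TIMELY

The limitation period began to run on 7 October 2005.
Adding the 6 months base period to 7 October 2005 gives a deadline of 7 April 2006, before any tolling.
The period was tolled for 339 days by the plaintiff's legal incapacity (12 December 2005 to 16 November 2006), pushing the deadline to 12 March 2007.
The 7 January 2007 filing precedes the 12 March 2007 deadline; the claim is timely.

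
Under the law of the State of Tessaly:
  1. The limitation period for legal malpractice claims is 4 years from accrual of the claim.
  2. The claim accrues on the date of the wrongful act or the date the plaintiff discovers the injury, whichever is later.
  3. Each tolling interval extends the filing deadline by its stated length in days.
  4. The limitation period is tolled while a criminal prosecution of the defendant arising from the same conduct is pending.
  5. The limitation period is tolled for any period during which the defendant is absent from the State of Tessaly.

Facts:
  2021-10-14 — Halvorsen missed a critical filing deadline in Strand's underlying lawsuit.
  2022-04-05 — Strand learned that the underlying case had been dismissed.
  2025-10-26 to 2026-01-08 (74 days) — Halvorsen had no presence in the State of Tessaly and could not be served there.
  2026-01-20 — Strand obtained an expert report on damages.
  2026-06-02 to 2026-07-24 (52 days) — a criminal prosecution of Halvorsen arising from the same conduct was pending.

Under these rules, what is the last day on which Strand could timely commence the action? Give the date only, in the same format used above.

2026-08-09

Taking the later of the act (2021-10-14) and discovery (2022-04-05), the claim accrued on 2022-04-05.
Adding the 4 years base period to 2022-04-05 gives a deadline of 2026-04-05, before any tolling.
The defendant's absence from the jurisdiction from 2025-10-26 to 2026-01-08 tolled the period for 74 days, extending the deadline to 2026-06-18.
Because the pending criminal prosecution ran from 2026-06-02 to 2026-07-24, the deadline is extended by 52 days to 2026-08-09.
Nothing else in the chronology tolls or restarts the period.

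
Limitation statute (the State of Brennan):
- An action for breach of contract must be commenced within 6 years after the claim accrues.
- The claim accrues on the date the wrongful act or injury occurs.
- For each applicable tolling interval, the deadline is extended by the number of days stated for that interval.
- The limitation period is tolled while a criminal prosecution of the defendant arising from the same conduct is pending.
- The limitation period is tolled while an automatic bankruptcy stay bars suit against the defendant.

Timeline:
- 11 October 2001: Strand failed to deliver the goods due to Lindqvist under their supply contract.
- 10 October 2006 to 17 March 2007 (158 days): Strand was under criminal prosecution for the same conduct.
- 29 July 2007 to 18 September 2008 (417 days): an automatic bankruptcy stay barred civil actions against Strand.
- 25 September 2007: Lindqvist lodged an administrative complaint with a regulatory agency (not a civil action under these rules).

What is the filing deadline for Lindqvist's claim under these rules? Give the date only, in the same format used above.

The claim accrued on 11 October 2001, when the wrongful act occurred.
Adding the 6 years base period to 11 October 2001 gives a deadline of 11 October 2007, before any tolling.
The pending criminal prosecution from 10 October 2006 to 17 March 2007 tolled the period for 158 days, extending the deadline to 17 March 2008.
The period was tolled for 417 days by the automatic bankruptcy stay (29 July 2007 to 18 September 2008), pushing the deadline to 8 May 2009.
The other events in the timeline have no effect on the limitation period under the stated rules.

8 May 2009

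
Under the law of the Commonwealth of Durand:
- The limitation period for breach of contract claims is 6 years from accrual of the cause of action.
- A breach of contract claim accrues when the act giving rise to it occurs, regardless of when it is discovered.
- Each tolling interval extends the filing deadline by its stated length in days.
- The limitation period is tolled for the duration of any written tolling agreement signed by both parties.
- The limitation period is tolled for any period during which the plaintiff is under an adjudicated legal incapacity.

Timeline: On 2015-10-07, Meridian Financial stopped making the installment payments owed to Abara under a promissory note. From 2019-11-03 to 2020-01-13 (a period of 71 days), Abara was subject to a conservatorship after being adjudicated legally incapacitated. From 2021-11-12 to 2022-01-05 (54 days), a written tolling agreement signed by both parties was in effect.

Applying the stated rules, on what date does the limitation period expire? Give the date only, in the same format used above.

2022-02-09

The claim accrued on 2015-10-07, when the wrongful act occurred.
6 years from 2015-10-07 is 2021-10-07.
Because the plaintiff's legal incapacity ran from 2019-11-03 to 2020-01-13, the deadline is extended by 71 days to 2021-12-17.
The written tolling agreement from 2021-11-12 to 2022-01-05 tolled the period for 54 days, extending the deadline to 2022-02-09.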